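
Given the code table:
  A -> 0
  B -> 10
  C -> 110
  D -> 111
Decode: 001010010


Decoding:
0 -> A
0 -> A
10 -> B
10 -> B
0 -> A
10 -> B


Result: AABBAB


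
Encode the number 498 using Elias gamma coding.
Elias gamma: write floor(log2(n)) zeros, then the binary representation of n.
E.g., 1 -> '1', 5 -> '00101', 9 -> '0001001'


num_bits = floor(log2(498)) + 1 = 9
leading_zeros = num_bits - 1 = 8
binary(498) = 111110010

Elias gamma(498) = '00000000' + '111110010' = 00000000111110010 (17 bits)


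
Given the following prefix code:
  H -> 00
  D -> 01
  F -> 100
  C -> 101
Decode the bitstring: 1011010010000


Decoding step by step:
Bits 101 -> C
Bits 101 -> C
Bits 00 -> H
Bits 100 -> F
Bits 00 -> H


Decoded message: CCHFH


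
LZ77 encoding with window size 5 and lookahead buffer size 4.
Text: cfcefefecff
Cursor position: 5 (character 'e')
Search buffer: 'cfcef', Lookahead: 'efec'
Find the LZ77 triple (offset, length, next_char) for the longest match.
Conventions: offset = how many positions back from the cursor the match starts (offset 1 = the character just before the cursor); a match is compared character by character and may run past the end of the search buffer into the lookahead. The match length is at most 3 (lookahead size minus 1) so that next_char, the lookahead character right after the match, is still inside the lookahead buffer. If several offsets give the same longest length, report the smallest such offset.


Try each offset into the search buffer:
  offset=1 (pos 4, char 'f'): match length 0
  offset=2 (pos 3, char 'e'): match length 3
  offset=3 (pos 2, char 'c'): match length 0
  offset=4 (pos 1, char 'f'): match length 0
  offset=5 (pos 0, char 'c'): match length 0
Longest match has length 3 at offset 2.
next_char = character at position 5 + 3 = 8 -> 'c'

Best match: offset=2, length=3 (matching 'efe' starting at position 3)
LZ77 triple: (2, 3, 'c')


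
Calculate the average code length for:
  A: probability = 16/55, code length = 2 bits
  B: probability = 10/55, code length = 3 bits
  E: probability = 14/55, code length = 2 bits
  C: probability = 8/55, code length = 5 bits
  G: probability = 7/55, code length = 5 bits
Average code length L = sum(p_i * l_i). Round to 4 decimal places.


Weighted contributions p_i * l_i:
  A: (16/55) * 2 = 32/55
  B: (10/55) * 3 = 30/55
  E: (14/55) * 2 = 28/55
  C: (8/55) * 5 = 40/55
  G: (7/55) * 5 = 35/55
Sum = (32 + 30 + 28 + 40 + 35)/55 = 165/55

L = 165/55 = 3.0000 bits/symbol


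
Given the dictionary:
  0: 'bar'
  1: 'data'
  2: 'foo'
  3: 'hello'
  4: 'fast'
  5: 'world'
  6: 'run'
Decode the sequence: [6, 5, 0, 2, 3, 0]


Look up each index in the dictionary:
  6 -> 'run'
  5 -> 'world'
  0 -> 'bar'
  2 -> 'foo'
  3 -> 'hello'
  0 -> 'bar'

Decoded: "run world bar foo hello bar"


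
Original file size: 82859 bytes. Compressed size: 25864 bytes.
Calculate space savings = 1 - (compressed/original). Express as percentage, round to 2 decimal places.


ratio = compressed/original = 25864/82859 = 0.312145
savings = 1 - ratio = 1 - 0.312145 = 0.687855
as a percentage: 0.687855 * 100 = 68.79%

Space savings = 1 - 25864/82859 = 68.79%


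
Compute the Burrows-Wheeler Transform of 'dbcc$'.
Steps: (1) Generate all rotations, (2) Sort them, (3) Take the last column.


Rotations (sorted):
  0: $dbcc -> last char: c
  1: bcc$d -> last char: d
  2: c$dbc -> last char: c
  3: cc$db -> last char: b
  4: dbcc$ -> last char: $


BWT = cdcb$


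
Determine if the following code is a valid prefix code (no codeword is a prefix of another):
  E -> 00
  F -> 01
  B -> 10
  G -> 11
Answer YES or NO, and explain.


Checking each pair (does one codeword prefix another?):
  E='00' vs F='01': no prefix
  E='00' vs B='10': no prefix
  E='00' vs G='11': no prefix
  F='01' vs E='00': no prefix
  F='01' vs B='10': no prefix
  F='01' vs G='11': no prefix
  B='10' vs E='00': no prefix
  B='10' vs F='01': no prefix
  B='10' vs G='11': no prefix
  G='11' vs E='00': no prefix
  G='11' vs F='01': no prefix
  G='11' vs B='10': no prefix
No violation found over all pairs.

YES -- this is a valid prefix code. No codeword is a prefix of any other codeword.


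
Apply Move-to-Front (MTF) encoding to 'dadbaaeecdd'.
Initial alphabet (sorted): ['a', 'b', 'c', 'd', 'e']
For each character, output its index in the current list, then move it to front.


MTF encoding:
'd': index 3 in ['a', 'b', 'c', 'd', 'e'] -> ['d', 'a', 'b', 'c', 'e']
'a': index 1 in ['d', 'a', 'b', 'c', 'e'] -> ['a', 'd', 'b', 'c', 'e']
'd': index 1 in ['a', 'd', 'b', 'c', 'e'] -> ['d', 'a', 'b', 'c', 'e']
'b': index 2 in ['d', 'a', 'b', 'c', 'e'] -> ['b', 'd', 'a', 'c', 'e']
'a': index 2 in ['b', 'd', 'a', 'c', 'e'] -> ['a', 'b', 'd', 'c', 'e']
'a': index 0 in ['a', 'b', 'd', 'c', 'e'] -> ['a', 'b', 'd', 'c', 'e']
'e': index 4 in ['a', 'b', 'd', 'c', 'e'] -> ['e', 'a', 'b', 'd', 'c']
'e': index 0 in ['e', 'a', 'b', 'd', 'c'] -> ['e', 'a', 'b', 'd', 'c']
'c': index 4 in ['e', 'a', 'b', 'd', 'c'] -> ['c', 'e', 'a', 'b', 'd']
'd': index 4 in ['c', 'e', 'a', 'b', 'd'] -> ['d', 'c', 'e', 'a', 'b']
'd': index 0 in ['d', 'c', 'e', 'a', 'b'] -> ['d', 'c', 'e', 'a', 'b']


Output: [3, 1, 1, 2, 2, 0, 4, 0, 4, 4, 0]


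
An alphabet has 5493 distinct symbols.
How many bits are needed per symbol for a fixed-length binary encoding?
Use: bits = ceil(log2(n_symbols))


log2(5493) = 12.4234
Bracket: 2^12 = 4096 < 5493 <= 2^13 = 8192
So ceil(log2(5493)) = 13

bits = ceil(log2(5493)) = ceil(12.4234) = 13 bits


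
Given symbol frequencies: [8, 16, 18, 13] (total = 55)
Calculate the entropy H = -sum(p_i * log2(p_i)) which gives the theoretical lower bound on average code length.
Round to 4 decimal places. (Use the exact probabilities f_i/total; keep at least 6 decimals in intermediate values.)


Per-symbol terms -p_i * log2(p_i) with p_i = f_i/55:
  p = 8/55 = 0.145455: log2(p) = -2.781360, -p*log2(p) = 0.404561
  p = 16/55 = 0.290909: log2(p) = -1.781360, -p*log2(p) = 0.518214
  p = 18/55 = 0.327273: log2(p) = -1.611435, -p*log2(p) = 0.527379
  p = 13/55 = 0.236364: log2(p) = -2.080920, -p*log2(p) = 0.491854
H = 0.404561 + 0.518214 + 0.527379 + 0.491854 = 1.942008

H = 1.942 bits/symbol


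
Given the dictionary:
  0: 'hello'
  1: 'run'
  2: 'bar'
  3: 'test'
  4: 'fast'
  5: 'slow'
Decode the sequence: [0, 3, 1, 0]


Look up each index in the dictionary:
  0 -> 'hello'
  3 -> 'test'
  1 -> 'run'
  0 -> 'hello'

Decoded: "hello test run hello"


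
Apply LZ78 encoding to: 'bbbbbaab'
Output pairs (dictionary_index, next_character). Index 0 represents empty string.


LZ78 encoding steps:
Dictionary: {0: ''}
Step 1: w='' (idx 0), next='b' -> output (0, 'b'), add 'b' as idx 1
Step 2: w='b' (idx 1), next='b' -> output (1, 'b'), add 'bb' as idx 2
Step 3: w='bb' (idx 2), next='a' -> output (2, 'a'), add 'bba' as idx 3
Step 4: w='' (idx 0), next='a' -> output (0, 'a'), add 'a' as idx 4
Step 5: w='b' (idx 1), end of input -> output (1, '')


Encoded: [(0, 'b'), (1, 'b'), (2, 'a'), (0, 'a'), (1, '')]


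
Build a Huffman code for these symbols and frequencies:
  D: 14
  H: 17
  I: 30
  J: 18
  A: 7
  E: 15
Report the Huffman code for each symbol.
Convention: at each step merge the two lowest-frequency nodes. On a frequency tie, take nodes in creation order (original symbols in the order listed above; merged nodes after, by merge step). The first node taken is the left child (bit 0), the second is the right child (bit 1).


Huffman tree construction:
Step 1: Merge A(7) + D(14) = 21
Step 2: Merge E(15) + H(17) = 32
Step 3: Merge J(18) + (A+D)(21) = 39
Step 4: Merge I(30) + (E+H)(32) = 62
Step 5: Merge (J+(A+D))(39) + (I+(E+H))(62) = 101
Read each symbol's code off the tree from the root (left child = 0, right child = 1).

Codes:
  D: 011 (length 3)
  H: 111 (length 3)
  I: 10 (length 2)
  J: 00 (length 2)
  A: 010 (length 3)
  E: 110 (length 3)
Average code length: 255/101 = 2.5248 bits/symbol


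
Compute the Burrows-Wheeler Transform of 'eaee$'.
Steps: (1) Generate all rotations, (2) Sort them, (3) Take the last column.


Rotations (sorted):
  0: $eaee -> last char: e
  1: aee$e -> last char: e
  2: e$eae -> last char: e
  3: eaee$ -> last char: $
  4: ee$ea -> last char: a


BWT = eee$a


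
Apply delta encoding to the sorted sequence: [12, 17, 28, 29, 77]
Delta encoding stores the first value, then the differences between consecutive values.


First value: 12
Deltas:
  17 - 12 = 5
  28 - 17 = 11
  29 - 28 = 1
  77 - 29 = 48


Delta encoded: [12, 5, 11, 1, 48]


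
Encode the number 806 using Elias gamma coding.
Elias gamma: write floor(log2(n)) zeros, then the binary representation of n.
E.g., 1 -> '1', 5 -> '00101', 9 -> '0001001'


num_bits = floor(log2(806)) + 1 = 10
leading_zeros = num_bits - 1 = 9
binary(806) = 1100100110

Elias gamma(806) = '000000000' + '1100100110' = 0000000001100100110 (19 bits)


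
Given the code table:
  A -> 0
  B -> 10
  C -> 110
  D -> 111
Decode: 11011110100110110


Decoding:
110 -> C
111 -> D
10 -> B
10 -> B
0 -> A
110 -> C
110 -> C


Result: CDBBACC


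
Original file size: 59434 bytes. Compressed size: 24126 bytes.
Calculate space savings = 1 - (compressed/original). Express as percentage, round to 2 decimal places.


ratio = compressed/original = 24126/59434 = 0.405929
savings = 1 - ratio = 1 - 0.405929 = 0.594071
as a percentage: 0.594071 * 100 = 59.41%

Space savings = 1 - 24126/59434 = 59.41%


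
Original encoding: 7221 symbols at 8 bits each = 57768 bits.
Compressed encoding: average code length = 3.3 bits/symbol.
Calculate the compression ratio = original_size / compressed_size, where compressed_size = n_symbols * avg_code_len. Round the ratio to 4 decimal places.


original_size = n_symbols * orig_bits = 7221 * 8 = 57768 bits
compressed_size = n_symbols * avg_code_len = 7221 * 3.3 = 23829.3 bits
ratio = original_size / compressed_size = 57768 / 23829.3 = 2.4242

Compression ratio = 2.4242


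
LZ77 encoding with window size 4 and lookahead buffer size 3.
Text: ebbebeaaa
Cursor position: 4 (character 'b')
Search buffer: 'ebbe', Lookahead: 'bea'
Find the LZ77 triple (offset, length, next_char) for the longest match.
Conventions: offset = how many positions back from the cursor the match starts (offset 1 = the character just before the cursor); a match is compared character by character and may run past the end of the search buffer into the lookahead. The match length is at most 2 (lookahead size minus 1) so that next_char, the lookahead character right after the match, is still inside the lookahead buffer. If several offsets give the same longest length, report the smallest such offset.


Try each offset into the search buffer:
  offset=1 (pos 3, char 'e'): match length 0
  offset=2 (pos 2, char 'b'): match length 2
  offset=3 (pos 1, char 'b'): match length 1
  offset=4 (pos 0, char 'e'): match length 0
Longest match has length 2 at offset 2.
next_char = character at position 4 + 2 = 6 -> 'a'

Best match: offset=2, length=2 (matching 'be' starting at position 2)
LZ77 triple: (2, 2, 'a')


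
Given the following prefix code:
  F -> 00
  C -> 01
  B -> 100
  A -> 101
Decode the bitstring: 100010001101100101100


Decoding step by step:
Bits 100 -> B
Bits 01 -> C
Bits 00 -> F
Bits 01 -> C
Bits 101 -> A
Bits 100 -> B
Bits 101 -> A
Bits 100 -> B


Decoded message: BCFCABAB


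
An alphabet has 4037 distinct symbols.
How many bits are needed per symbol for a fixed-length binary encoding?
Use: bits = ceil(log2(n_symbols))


log2(4037) = 11.9791
Bracket: 2^11 = 2048 < 4037 <= 2^12 = 4096
So ceil(log2(4037)) = 12

bits = ceil(log2(4037)) = ceil(11.9791) = 12 bits


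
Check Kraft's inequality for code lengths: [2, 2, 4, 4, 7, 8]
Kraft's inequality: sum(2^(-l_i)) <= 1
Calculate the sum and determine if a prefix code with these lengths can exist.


Sum = 2^(-2) + 2^(-2) + 2^(-4) + 2^(-4) + 2^(-7) + 2^(-8)
    = 0.25 + 0.25 + 0.0625 + 0.0625 + 0.0078125 + 0.00390625
    = 163/256 = 0.63671875
Since 0.63671875 <= 1, Kraft's inequality IS satisfied.
A prefix code with these lengths CAN exist.

Kraft sum = 0.63671875. Satisfied.


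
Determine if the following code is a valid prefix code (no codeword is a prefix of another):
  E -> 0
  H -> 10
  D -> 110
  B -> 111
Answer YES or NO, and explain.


Checking each pair (does one codeword prefix another?):
  E='0' vs H='10': no prefix
  E='0' vs D='110': no prefix
  E='0' vs B='111': no prefix
  H='10' vs E='0': no prefix
  H='10' vs D='110': no prefix
  H='10' vs B='111': no prefix
  D='110' vs E='0': no prefix
  D='110' vs H='10': no prefix
  D='110' vs B='111': no prefix
  B='111' vs E='0': no prefix
  B='111' vs H='10': no prefix
  B='111' vs D='110': no prefix
No violation found over all pairs.

YES -- this is a valid prefix code. No codeword is a prefix of any other codeword.


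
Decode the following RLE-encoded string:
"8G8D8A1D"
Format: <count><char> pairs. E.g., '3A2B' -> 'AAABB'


Expanding each <count><char> pair:
  8G -> 'GGGGGGGG'
  8D -> 'DDDDDDDD'
  8A -> 'AAAAAAAA'
  1D -> 'D'

Decoded = GGGGGGGGDDDDDDDDAAAAAAAAD


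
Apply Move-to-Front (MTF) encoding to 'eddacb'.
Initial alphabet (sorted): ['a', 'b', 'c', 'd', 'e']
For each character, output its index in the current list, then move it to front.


MTF encoding:
'e': index 4 in ['a', 'b', 'c', 'd', 'e'] -> ['e', 'a', 'b', 'c', 'd']
'd': index 4 in ['e', 'a', 'b', 'c', 'd'] -> ['d', 'e', 'a', 'b', 'c']
'd': index 0 in ['d', 'e', 'a', 'b', 'c'] -> ['d', 'e', 'a', 'b', 'c']
'a': index 2 in ['d', 'e', 'a', 'b', 'c'] -> ['a', 'd', 'e', 'b', 'c']
'c': index 4 in ['a', 'd', 'e', 'b', 'c'] -> ['c', 'a', 'd', 'e', 'b']
'b': index 4 in ['c', 'a', 'd', 'e', 'b'] -> ['b', 'c', 'a', 'd', 'e']


Output: [4, 4, 0, 2, 4, 4]


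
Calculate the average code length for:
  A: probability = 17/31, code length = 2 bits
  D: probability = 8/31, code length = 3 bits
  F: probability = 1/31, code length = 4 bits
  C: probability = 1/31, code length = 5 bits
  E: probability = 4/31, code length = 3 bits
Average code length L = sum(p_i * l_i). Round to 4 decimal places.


Weighted contributions p_i * l_i:
  A: (17/31) * 2 = 34/31
  D: (8/31) * 3 = 24/31
  F: (1/31) * 4 = 4/31
  C: (1/31) * 5 = 5/31
  E: (4/31) * 3 = 12/31
Sum = (34 + 24 + 4 + 5 + 12)/31 = 79/31

L = 79/31 = 2.5484 bits/symbol


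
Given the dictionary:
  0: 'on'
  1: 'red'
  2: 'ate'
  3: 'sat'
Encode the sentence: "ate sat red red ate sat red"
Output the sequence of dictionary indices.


Look up each word in the dictionary:
  'ate' -> 2
  'sat' -> 3
  'red' -> 1
  'red' -> 1
  'ate' -> 2
  'sat' -> 3
  'red' -> 1

Encoded: [2, 3, 1, 1, 2, 3, 1]


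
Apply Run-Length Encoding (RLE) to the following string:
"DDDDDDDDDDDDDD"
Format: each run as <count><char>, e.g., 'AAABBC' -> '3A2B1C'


Scanning runs left to right:
  i=0: run of 'D' x 14 -> '14D'

RLE = 14D


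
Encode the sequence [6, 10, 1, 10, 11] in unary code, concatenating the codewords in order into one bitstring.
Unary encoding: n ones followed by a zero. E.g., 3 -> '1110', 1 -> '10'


Encode each number as n ones followed by a terminating 0:
  6 -> 1111110 (7 bits)
  10 -> 11111111110 (11 bits)
  1 -> 10 (2 bits)
  10 -> 11111111110 (11 bits)
  11 -> 111111111110 (12 bits)
Total length = 7 + 11 + 2 + 11 + 12 = 43 bits.

Unary([6, 10, 1, 10, 11]) = 1111110111111111101011111111110111111111110 (43 bits)


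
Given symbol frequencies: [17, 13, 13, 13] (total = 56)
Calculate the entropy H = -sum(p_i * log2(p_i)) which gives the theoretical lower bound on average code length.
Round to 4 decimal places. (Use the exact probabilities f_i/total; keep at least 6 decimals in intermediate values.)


Per-symbol terms -p_i * log2(p_i) with p_i = f_i/56:
  p = 17/56 = 0.303571: log2(p) = -1.719892, -p*log2(p) = 0.522110
  p = 13/56 = 0.232143: log2(p) = -2.106915, -p*log2(p) = 0.489105
  p = 13/56 = 0.232143: log2(p) = -2.106915, -p*log2(p) = 0.489105
  p = 13/56 = 0.232143: log2(p) = -2.106915, -p*log2(p) = 0.489105
H = 0.522110 + 0.489105 + 0.489105 + 0.489105 = 1.989425

H = 1.9894 bits/symbol


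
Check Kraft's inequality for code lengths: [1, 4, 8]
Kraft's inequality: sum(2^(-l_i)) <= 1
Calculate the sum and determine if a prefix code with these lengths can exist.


Sum = 2^(-1) + 2^(-4) + 2^(-8)
    = 0.5 + 0.0625 + 0.00390625
    = 145/256 = 0.56640625
Since 0.56640625 <= 1, Kraft's inequality IS satisfied.
A prefix code with these lengths CAN exist.

Kraft sum = 0.56640625. Satisfied.


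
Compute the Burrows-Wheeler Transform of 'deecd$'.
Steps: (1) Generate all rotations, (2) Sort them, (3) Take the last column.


Rotations (sorted):
  0: $deecd -> last char: d
  1: cd$dee -> last char: e
  2: d$deec -> last char: c
  3: deecd$ -> last char: $
  4: ecd$de -> last char: e
  5: eecd$d -> last char: d


BWT = dec$ed


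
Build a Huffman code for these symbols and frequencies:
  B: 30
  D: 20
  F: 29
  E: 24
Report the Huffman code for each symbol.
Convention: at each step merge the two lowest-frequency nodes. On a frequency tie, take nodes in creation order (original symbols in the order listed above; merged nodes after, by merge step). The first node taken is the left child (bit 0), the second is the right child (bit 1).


Huffman tree construction:
Step 1: Merge D(20) + E(24) = 44
Step 2: Merge F(29) + B(30) = 59
Step 3: Merge (D+E)(44) + (F+B)(59) = 103
Read each symbol's code off the tree from the root (left child = 0, right child = 1).

Codes:
  B: 11 (length 2)
  D: 00 (length 2)
  F: 10 (length 2)
  E: 01 (length 2)
Average code length: 206/103 = 2.0000 bits/symbol


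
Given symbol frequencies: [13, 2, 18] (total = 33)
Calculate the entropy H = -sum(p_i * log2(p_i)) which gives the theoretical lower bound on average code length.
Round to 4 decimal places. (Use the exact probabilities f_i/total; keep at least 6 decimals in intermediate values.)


Per-symbol terms -p_i * log2(p_i) with p_i = f_i/33:
  p = 13/33 = 0.393939: log2(p) = -1.343954, -p*log2(p) = 0.529437
  p = 2/33 = 0.060606: log2(p) = -4.044394, -p*log2(p) = 0.245115
  p = 18/33 = 0.545455: log2(p) = -0.874469, -p*log2(p) = 0.476983
H = 0.529437 + 0.245115 + 0.476983 = 1.251535

H = 1.2515 bits/symbol


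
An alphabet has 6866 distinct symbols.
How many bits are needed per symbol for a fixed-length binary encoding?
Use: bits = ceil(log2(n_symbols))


log2(6866) = 12.7453
Bracket: 2^12 = 4096 < 6866 <= 2^13 = 8192
So ceil(log2(6866)) = 13

bits = ceil(log2(6866)) = ceil(12.7453) = 13 bits


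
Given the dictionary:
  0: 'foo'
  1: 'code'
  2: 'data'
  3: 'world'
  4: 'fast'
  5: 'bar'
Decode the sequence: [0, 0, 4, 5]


Look up each index in the dictionary:
  0 -> 'foo'
  0 -> 'foo'
  4 -> 'fast'
  5 -> 'bar'

Decoded: "foo foo fast bar"


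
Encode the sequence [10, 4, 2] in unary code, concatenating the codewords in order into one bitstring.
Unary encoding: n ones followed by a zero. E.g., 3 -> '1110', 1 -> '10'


Encode each number as n ones followed by a terminating 0:
  10 -> 11111111110 (11 bits)
  4 -> 11110 (5 bits)
  2 -> 110 (3 bits)
Total length = 11 + 5 + 3 = 19 bits.

Unary([10, 4, 2]) = 1111111111011110110 (19 bits)


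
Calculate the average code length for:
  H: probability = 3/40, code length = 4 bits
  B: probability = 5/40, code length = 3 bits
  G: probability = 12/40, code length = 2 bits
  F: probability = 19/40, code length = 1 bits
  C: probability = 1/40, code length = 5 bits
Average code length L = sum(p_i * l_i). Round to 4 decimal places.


Weighted contributions p_i * l_i:
  H: (3/40) * 4 = 12/40
  B: (5/40) * 3 = 15/40
  G: (12/40) * 2 = 24/40
  F: (19/40) * 1 = 19/40
  C: (1/40) * 5 = 5/40
Sum = (12 + 15 + 24 + 19 + 5)/40 = 75/40

L = 75/40 = 1.8750 bits/symbol


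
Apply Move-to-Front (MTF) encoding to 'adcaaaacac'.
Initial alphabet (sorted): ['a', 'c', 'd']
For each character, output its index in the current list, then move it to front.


MTF encoding:
'a': index 0 in ['a', 'c', 'd'] -> ['a', 'c', 'd']
'd': index 2 in ['a', 'c', 'd'] -> ['d', 'a', 'c']
'c': index 2 in ['d', 'a', 'c'] -> ['c', 'd', 'a']
'a': index 2 in ['c', 'd', 'a'] -> ['a', 'c', 'd']
'a': index 0 in ['a', 'c', 'd'] -> ['a', 'c', 'd']
'a': index 0 in ['a', 'c', 'd'] -> ['a', 'c', 'd']
'a': index 0 in ['a', 'c', 'd'] -> ['a', 'c', 'd']
'c': index 1 in ['a', 'c', 'd'] -> ['c', 'a', 'd']
'a': index 1 in ['c', 'a', 'd'] -> ['a', 'c', 'd']
'c': index 1 in ['a', 'c', 'd'] -> ['c', 'a', 'd']


Output: [0, 2, 2, 2, 0, 0, 0, 1, 1, 1]


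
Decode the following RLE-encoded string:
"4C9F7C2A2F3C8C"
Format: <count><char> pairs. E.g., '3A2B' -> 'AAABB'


Expanding each <count><char> pair:
  4C -> 'CCCC'
  9F -> 'FFFFFFFFF'
  7C -> 'CCCCCCC'
  2A -> 'AA'
  2F -> 'FF'
  3C -> 'CCC'
  8C -> 'CCCCCCCC'

Decoded = CCCCFFFFFFFFFCCCCCCCAAFFCCCCCCCCCCC


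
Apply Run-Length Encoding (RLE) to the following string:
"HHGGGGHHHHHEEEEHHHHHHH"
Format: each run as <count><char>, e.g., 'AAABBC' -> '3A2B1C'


Scanning runs left to right:
  i=0: run of 'H' x 2 -> '2H'
  i=2: run of 'G' x 4 -> '4G'
  i=6: run of 'H' x 5 -> '5H'
  i=11: run of 'E' x 4 -> '4E'
  i=15: run of 'H' x 7 -> '7H'

RLE = 2H4G5H4E7H


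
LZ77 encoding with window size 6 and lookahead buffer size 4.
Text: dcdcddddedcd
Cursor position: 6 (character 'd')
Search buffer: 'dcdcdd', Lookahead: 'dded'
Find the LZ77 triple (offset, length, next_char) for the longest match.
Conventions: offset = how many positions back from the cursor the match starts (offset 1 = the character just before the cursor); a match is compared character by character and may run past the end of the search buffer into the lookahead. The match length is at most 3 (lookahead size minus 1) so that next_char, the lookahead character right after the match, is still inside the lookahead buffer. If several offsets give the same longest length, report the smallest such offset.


Try each offset into the search buffer:
  offset=1 (pos 5, char 'd'): match length 2
  offset=2 (pos 4, char 'd'): match length 2
  offset=3 (pos 3, char 'c'): match length 0
  offset=4 (pos 2, char 'd'): match length 1
  offset=5 (pos 1, char 'c'): match length 0
  offset=6 (pos 0, char 'd'): match length 1
Longest match has length 2, found at offsets 1, 2; take the smallest, offset 1.
next_char = character at position 6 + 2 = 8 -> 'e'

Best match: offset=1, length=2 (matching 'dd' starting at position 5)
LZ77 triple: (1, 2, 'e')


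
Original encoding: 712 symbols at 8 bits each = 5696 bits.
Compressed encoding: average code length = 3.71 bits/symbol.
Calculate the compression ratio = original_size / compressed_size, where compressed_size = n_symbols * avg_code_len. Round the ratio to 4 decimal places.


original_size = n_symbols * orig_bits = 712 * 8 = 5696 bits
compressed_size = n_symbols * avg_code_len = 712 * 3.71 = 2641.52 bits
ratio = original_size / compressed_size = 5696 / 2641.52 = 2.1563

Compression ratio = 2.1563


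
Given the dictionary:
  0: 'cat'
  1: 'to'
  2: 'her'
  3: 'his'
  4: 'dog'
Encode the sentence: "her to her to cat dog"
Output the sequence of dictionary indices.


Look up each word in the dictionary:
  'her' -> 2
  'to' -> 1
  'her' -> 2
  'to' -> 1
  'cat' -> 0
  'dog' -> 4

Encoded: [2, 1, 2, 1, 0, 4]


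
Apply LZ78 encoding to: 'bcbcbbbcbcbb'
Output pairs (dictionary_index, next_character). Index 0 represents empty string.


LZ78 encoding steps:
Dictionary: {0: ''}
Step 1: w='' (idx 0), next='b' -> output (0, 'b'), add 'b' as idx 1
Step 2: w='' (idx 0), next='c' -> output (0, 'c'), add 'c' as idx 2
Step 3: w='b' (idx 1), next='c' -> output (1, 'c'), add 'bc' as idx 3
Step 4: w='b' (idx 1), next='b' -> output (1, 'b'), add 'bb' as idx 4
Step 5: w='bc' (idx 3), next='b' -> output (3, 'b'), add 'bcb' as idx 5
Step 6: w='c' (idx 2), next='b' -> output (2, 'b'), add 'cb' as idx 6
Step 7: w='b' (idx 1), end of input -> output (1, '')


Encoded: [(0, 'b'), (0, 'c'), (1, 'c'), (1, 'b'), (3, 'b'), (2, 'b'), (1, '')]


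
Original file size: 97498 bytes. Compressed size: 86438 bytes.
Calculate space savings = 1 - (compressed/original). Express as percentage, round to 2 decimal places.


ratio = compressed/original = 86438/97498 = 0.886562
savings = 1 - ratio = 1 - 0.886562 = 0.113438
as a percentage: 0.113438 * 100 = 11.34%

Space savings = 1 - 86438/97498 = 11.34%


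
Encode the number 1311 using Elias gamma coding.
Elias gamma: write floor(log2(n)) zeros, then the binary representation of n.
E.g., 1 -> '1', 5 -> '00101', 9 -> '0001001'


num_bits = floor(log2(1311)) + 1 = 11
leading_zeros = num_bits - 1 = 10
binary(1311) = 10100011111

Elias gamma(1311) = '0000000000' + '10100011111' = 000000000010100011111 (21 bits)


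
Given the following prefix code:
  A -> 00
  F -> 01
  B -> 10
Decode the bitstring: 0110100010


Decoding step by step:
Bits 01 -> F
Bits 10 -> B
Bits 10 -> B
Bits 00 -> A
Bits 10 -> B


Decoded message: FBBAB


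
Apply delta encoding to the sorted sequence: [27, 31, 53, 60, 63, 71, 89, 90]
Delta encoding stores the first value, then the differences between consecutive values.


First value: 27
Deltas:
  31 - 27 = 4
  53 - 31 = 22
  60 - 53 = 7
  63 - 60 = 3
  71 - 63 = 8
  89 - 71 = 18
  90 - 89 = 1


Delta encoded: [27, 4, 22, 7, 3, 8, 18, 1]


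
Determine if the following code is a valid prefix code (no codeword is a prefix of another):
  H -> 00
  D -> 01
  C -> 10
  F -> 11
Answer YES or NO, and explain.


Checking each pair (does one codeword prefix another?):
  H='00' vs D='01': no prefix
  H='00' vs C='10': no prefix
  H='00' vs F='11': no prefix
  D='01' vs H='00': no prefix
  D='01' vs C='10': no prefix
  D='01' vs F='11': no prefix
  C='10' vs H='00': no prefix
  C='10' vs D='01': no prefix
  C='10' vs F='11': no prefix
  F='11' vs H='00': no prefix
  F='11' vs D='01': no prefix
  F='11' vs C='10': no prefix
No violation found over all pairs.

YES -- this is a valid prefix code. No codeword is a prefix of any other codeword.


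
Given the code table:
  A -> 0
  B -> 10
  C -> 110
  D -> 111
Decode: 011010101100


Decoding:
0 -> A
110 -> C
10 -> B
10 -> B
110 -> C
0 -> A


Result: ACBBCA


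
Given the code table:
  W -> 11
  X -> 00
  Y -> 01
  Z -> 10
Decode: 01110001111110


Decoding:
01 -> Y
11 -> W
00 -> X
01 -> Y
11 -> W
11 -> W
10 -> Z


Result: YWXYWWZ


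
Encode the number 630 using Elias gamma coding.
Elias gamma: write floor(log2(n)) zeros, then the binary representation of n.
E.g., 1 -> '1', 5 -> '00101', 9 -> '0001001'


num_bits = floor(log2(630)) + 1 = 10
leading_zeros = num_bits - 1 = 9
binary(630) = 1001110110

Elias gamma(630) = '000000000' + '1001110110' = 0000000001001110110 (19 bits)


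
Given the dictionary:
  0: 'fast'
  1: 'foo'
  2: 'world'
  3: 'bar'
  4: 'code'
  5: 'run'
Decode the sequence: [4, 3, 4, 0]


Look up each index in the dictionary:
  4 -> 'code'
  3 -> 'bar'
  4 -> 'code'
  0 -> 'fast'

Decoded: "code bar code fast"


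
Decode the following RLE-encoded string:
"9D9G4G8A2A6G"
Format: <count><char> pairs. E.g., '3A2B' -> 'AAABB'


Expanding each <count><char> pair:
  9D -> 'DDDDDDDDD'
  9G -> 'GGGGGGGGG'
  4G -> 'GGGG'
  8A -> 'AAAAAAAA'
  2A -> 'AA'
  6G -> 'GGGGGG'

Decoded = DDDDDDDDDGGGGGGGGGGGGGAAAAAAAAAAGGGGGG


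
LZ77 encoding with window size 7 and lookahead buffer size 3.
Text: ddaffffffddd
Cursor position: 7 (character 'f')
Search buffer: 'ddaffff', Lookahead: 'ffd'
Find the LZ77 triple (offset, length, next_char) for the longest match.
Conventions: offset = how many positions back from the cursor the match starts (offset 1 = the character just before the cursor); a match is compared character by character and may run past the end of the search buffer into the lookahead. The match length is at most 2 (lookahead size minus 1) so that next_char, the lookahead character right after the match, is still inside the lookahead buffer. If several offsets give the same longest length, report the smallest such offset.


Try each offset into the search buffer:
  offset=1 (pos 6, char 'f'): match length 2
  offset=2 (pos 5, char 'f'): match length 2
  offset=3 (pos 4, char 'f'): match length 2
  offset=4 (pos 3, char 'f'): match length 2
  offset=5 (pos 2, char 'a'): match length 0
  offset=6 (pos 1, char 'd'): match length 0
  offset=7 (pos 0, char 'd'): match length 0
Longest match has length 2, found at offsets 1, 2, 3, 4; take the smallest, offset 1.
next_char = character at position 7 + 2 = 9 -> 'd'

Best match: offset=1, length=2 (matching 'ff' starting at position 6)
LZ77 triple: (1, 2, 'd')


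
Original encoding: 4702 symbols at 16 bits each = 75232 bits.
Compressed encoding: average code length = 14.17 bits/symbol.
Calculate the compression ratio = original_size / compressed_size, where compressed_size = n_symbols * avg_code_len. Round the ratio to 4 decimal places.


original_size = n_symbols * orig_bits = 4702 * 16 = 75232 bits
compressed_size = n_symbols * avg_code_len = 4702 * 14.17 = 66627.34 bits
ratio = original_size / compressed_size = 75232 / 66627.34 = 1.1291

Compression ratio = 1.1291


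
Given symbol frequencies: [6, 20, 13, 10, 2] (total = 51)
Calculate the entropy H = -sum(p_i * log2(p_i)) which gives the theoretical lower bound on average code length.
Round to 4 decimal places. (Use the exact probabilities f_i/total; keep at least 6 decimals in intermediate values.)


Per-symbol terms -p_i * log2(p_i) with p_i = f_i/51:
  p = 6/51 = 0.117647: log2(p) = -3.087463, -p*log2(p) = 0.363231
  p = 20/51 = 0.392157: log2(p) = -1.350497, -p*log2(p) = 0.529607
  p = 13/51 = 0.254902: log2(p) = -1.971986, -p*log2(p) = 0.502663
  p = 10/51 = 0.196078: log2(p) = -2.350497, -p*log2(p) = 0.460882
  p = 2/51 = 0.039216: log2(p) = -4.672425, -p*log2(p) = 0.183232
H = 0.363231 + 0.529607 + 0.502663 + 0.460882 + 0.183232 = 2.039615

H = 2.0396 bits/symbol


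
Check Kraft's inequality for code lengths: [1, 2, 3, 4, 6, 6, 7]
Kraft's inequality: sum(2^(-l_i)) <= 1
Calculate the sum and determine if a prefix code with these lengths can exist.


Sum = 2^(-1) + 2^(-2) + 2^(-3) + 2^(-4) + 2^(-6) + 2^(-6) + 2^(-7)
    = 0.5 + 0.25 + 0.125 + 0.0625 + 0.015625 + 0.015625 + 0.0078125
    = 125/128 = 0.9765625
Since 0.9765625 <= 1, Kraft's inequality IS satisfied.
A prefix code with these lengths CAN exist.

Kraft sum = 0.9765625. Satisfied.


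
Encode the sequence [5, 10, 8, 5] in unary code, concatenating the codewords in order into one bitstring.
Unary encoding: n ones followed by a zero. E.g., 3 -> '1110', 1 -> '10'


Encode each number as n ones followed by a terminating 0:
  5 -> 111110 (6 bits)
  10 -> 11111111110 (11 bits)
  8 -> 111111110 (9 bits)
  5 -> 111110 (6 bits)
Total length = 6 + 11 + 9 + 6 = 32 bits.

Unary([5, 10, 8, 5]) = 11111011111111110111111110111110 (32 bits)


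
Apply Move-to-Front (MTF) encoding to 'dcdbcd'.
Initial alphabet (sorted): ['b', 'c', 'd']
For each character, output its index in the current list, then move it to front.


MTF encoding:
'd': index 2 in ['b', 'c', 'd'] -> ['d', 'b', 'c']
'c': index 2 in ['d', 'b', 'c'] -> ['c', 'd', 'b']
'd': index 1 in ['c', 'd', 'b'] -> ['d', 'c', 'b']
'b': index 2 in ['d', 'c', 'b'] -> ['b', 'd', 'c']
'c': index 2 in ['b', 'd', 'c'] -> ['c', 'b', 'd']
'd': index 2 in ['c', 'b', 'd'] -> ['d', 'c', 'b']


Output: [2, 2, 1, 2, 2, 2]


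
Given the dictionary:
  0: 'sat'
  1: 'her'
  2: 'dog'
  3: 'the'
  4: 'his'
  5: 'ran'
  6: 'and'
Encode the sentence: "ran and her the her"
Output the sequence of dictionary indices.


Look up each word in the dictionary:
  'ran' -> 5
  'and' -> 6
  'her' -> 1
  'the' -> 3
  'her' -> 1

Encoded: [5, 6, 1, 3, 1]


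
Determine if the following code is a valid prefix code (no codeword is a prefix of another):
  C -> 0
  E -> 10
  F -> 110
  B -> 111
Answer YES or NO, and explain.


Checking each pair (does one codeword prefix another?):
  C='0' vs E='10': no prefix
  C='0' vs F='110': no prefix
  C='0' vs B='111': no prefix
  E='10' vs C='0': no prefix
  E='10' vs F='110': no prefix
  E='10' vs B='111': no prefix
  F='110' vs C='0': no prefix
  F='110' vs E='10': no prefix
  F='110' vs B='111': no prefix
  B='111' vs C='0': no prefix
  B='111' vs E='10': no prefix
  B='111' vs F='110': no prefix
No violation found over all pairs.

YES -- this is a valid prefix code. No codeword is a prefix of any other codeword.


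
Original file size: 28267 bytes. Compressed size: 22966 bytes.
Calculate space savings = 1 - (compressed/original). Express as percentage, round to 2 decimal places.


ratio = compressed/original = 22966/28267 = 0.812467
savings = 1 - ratio = 1 - 0.812467 = 0.187533
as a percentage: 0.187533 * 100 = 18.75%

Space savings = 1 - 22966/28267 = 18.75%


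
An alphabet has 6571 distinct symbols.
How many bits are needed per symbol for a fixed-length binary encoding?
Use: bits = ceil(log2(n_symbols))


log2(6571) = 12.6819
Bracket: 2^12 = 4096 < 6571 <= 2^13 = 8192
So ceil(log2(6571)) = 13

bits = ceil(log2(6571)) = ceil(12.6819) = 13 bits


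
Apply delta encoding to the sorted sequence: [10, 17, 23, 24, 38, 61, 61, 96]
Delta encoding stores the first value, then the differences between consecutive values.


First value: 10
Deltas:
  17 - 10 = 7
  23 - 17 = 6
  24 - 23 = 1
  38 - 24 = 14
  61 - 38 = 23
  61 - 61 = 0
  96 - 61 = 35


Delta encoded: [10, 7, 6, 1, 14, 23, 0, 35]


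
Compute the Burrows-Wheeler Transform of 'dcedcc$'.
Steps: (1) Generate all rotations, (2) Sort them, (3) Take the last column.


Rotations (sorted):
  0: $dcedcc -> last char: c
  1: c$dcedc -> last char: c
  2: cc$dced -> last char: d
  3: cedcc$d -> last char: d
  4: dcc$dce -> last char: e
  5: dcedcc$ -> last char: $
  6: edcc$dc -> last char: c


BWT = ccdde$c


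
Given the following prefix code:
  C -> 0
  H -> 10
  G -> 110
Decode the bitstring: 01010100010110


Decoding step by step:
Bits 0 -> C
Bits 10 -> H
Bits 10 -> H
Bits 10 -> H
Bits 0 -> C
Bits 0 -> C
Bits 10 -> H
Bits 110 -> G


Decoded message: CHHHCCHG


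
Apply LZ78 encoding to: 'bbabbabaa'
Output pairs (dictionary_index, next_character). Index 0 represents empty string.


LZ78 encoding steps:
Dictionary: {0: ''}
Step 1: w='' (idx 0), next='b' -> output (0, 'b'), add 'b' as idx 1
Step 2: w='b' (idx 1), next='a' -> output (1, 'a'), add 'ba' as idx 2
Step 3: w='b' (idx 1), next='b' -> output (1, 'b'), add 'bb' as idx 3
Step 4: w='' (idx 0), next='a' -> output (0, 'a'), add 'a' as idx 4
Step 5: w='ba' (idx 2), next='a' -> output (2, 'a'), add 'baa' as idx 5


Encoded: [(0, 'b'), (1, 'a'), (1, 'b'), (0, 'a'), (2, 'a')]


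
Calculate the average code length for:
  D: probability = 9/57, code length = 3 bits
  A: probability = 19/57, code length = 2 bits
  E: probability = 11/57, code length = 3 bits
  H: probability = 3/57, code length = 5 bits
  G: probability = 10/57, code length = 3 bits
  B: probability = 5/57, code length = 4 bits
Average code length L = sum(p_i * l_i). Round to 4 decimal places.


Weighted contributions p_i * l_i:
  D: (9/57) * 3 = 27/57
  A: (19/57) * 2 = 38/57
  E: (11/57) * 3 = 33/57
  H: (3/57) * 5 = 15/57
  G: (10/57) * 3 = 30/57
  B: (5/57) * 4 = 20/57
Sum = (27 + 38 + 33 + 15 + 30 + 20)/57 = 163/57

L = 163/57 = 2.8596 bits/symbol


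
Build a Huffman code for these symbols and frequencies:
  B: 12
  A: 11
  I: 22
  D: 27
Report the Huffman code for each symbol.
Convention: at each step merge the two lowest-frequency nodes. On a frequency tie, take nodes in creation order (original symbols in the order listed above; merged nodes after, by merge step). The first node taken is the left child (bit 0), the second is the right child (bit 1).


Huffman tree construction:
Step 1: Merge A(11) + B(12) = 23
Step 2: Merge I(22) + (A+B)(23) = 45
Step 3: Merge D(27) + (I+(A+B))(45) = 72
Read each symbol's code off the tree from the root (left child = 0, right child = 1).

Codes:
  B: 111 (length 3)
  A: 110 (length 3)
  I: 10 (length 2)
  D: 0 (length 1)
Average code length: 140/72 = 1.9444 bits/symbol


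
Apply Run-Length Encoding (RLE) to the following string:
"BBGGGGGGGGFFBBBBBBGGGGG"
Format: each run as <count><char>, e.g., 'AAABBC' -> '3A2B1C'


Scanning runs left to right:
  i=0: run of 'B' x 2 -> '2B'
  i=2: run of 'G' x 8 -> '8G'
  i=10: run of 'F' x 2 -> '2F'
  i=12: run of 'B' x 6 -> '6B'
  i=18: run of 'G' x 5 -> '5G'

RLE = 2B8G2F6B5G


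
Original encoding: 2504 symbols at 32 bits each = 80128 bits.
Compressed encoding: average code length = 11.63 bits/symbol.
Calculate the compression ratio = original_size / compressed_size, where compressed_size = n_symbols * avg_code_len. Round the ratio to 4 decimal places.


original_size = n_symbols * orig_bits = 2504 * 32 = 80128 bits
compressed_size = n_symbols * avg_code_len = 2504 * 11.63 = 29121.52 bits
ratio = original_size / compressed_size = 80128 / 29121.52 = 2.7515

Compression ratio = 2.7515


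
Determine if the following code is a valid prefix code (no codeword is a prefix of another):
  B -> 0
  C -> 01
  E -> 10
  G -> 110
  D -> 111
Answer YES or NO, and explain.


Checking each pair (does one codeword prefix another?):
  B='0' vs C='01': prefix -- VIOLATION

NO -- this is NOT a valid prefix code. B (0) is a prefix of C (01).


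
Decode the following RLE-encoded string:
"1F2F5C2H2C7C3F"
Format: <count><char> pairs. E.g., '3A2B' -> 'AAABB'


Expanding each <count><char> pair:
  1F -> 'F'
  2F -> 'FF'
  5C -> 'CCCCC'
  2H -> 'HH'
  2C -> 'CC'
  7C -> 'CCCCCCC'
  3F -> 'FFF'

Decoded = FFFCCCCCHHCCCCCCCCCFFF


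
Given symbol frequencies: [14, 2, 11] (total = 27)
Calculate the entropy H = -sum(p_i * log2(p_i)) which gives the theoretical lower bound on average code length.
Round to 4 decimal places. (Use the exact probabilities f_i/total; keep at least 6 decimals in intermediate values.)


Per-symbol terms -p_i * log2(p_i) with p_i = f_i/27:
  p = 14/27 = 0.518519: log2(p) = -0.947533, -p*log2(p) = 0.491313
  p = 2/27 = 0.074074: log2(p) = -3.754888, -p*log2(p) = 0.278140
  p = 11/27 = 0.407407: log2(p) = -1.295456, -p*log2(p) = 0.527778
H = 0.491313 + 0.278140 + 0.527778 = 1.297231

H = 1.2972 bits/symbol


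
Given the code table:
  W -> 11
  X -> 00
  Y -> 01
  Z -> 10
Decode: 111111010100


Decoding:
11 -> W
11 -> W
11 -> W
01 -> Y
01 -> Y
00 -> X


Result: WWWYYX


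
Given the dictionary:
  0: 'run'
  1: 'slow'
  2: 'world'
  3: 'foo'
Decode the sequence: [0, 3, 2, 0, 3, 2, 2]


Look up each index in the dictionary:
  0 -> 'run'
  3 -> 'foo'
  2 -> 'world'
  0 -> 'run'
  3 -> 'foo'
  2 -> 'world'
  2 -> 'world'

Decoded: "run foo world run foo world world"


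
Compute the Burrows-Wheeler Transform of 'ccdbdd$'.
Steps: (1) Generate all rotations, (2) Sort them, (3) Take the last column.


Rotations (sorted):
  0: $ccdbdd -> last char: d
  1: bdd$ccd -> last char: d
  2: ccdbdd$ -> last char: $
  3: cdbdd$c -> last char: c
  4: d$ccdbd -> last char: d
  5: dbdd$cc -> last char: c
  6: dd$ccdb -> last char: b


BWT = dd$cdcb


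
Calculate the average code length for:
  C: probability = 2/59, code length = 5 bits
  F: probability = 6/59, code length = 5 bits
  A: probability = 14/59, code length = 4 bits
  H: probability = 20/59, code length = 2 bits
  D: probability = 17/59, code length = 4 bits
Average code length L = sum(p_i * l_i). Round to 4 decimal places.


Weighted contributions p_i * l_i:
  C: (2/59) * 5 = 10/59
  F: (6/59) * 5 = 30/59
  A: (14/59) * 4 = 56/59
  H: (20/59) * 2 = 40/59
  D: (17/59) * 4 = 68/59
Sum = (10 + 30 + 56 + 40 + 68)/59 = 204/59

L = 204/59 = 3.4576 bits/symbol


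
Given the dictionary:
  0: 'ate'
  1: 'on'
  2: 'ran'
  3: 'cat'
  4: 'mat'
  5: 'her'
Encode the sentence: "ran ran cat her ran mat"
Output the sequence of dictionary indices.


Look up each word in the dictionary:
  'ran' -> 2
  'ran' -> 2
  'cat' -> 3
  'her' -> 5
  'ran' -> 2
  'mat' -> 4

Encoded: [2, 2, 3, 5, 2, 4]


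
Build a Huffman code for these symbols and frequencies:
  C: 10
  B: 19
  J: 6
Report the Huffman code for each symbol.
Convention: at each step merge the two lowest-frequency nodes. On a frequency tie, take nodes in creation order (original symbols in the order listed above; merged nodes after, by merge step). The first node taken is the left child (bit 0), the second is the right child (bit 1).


Huffman tree construction:
Step 1: Merge J(6) + C(10) = 16
Step 2: Merge (J+C)(16) + B(19) = 35
Read each symbol's code off the tree from the root (left child = 0, right child = 1).

Codes:
  C: 01 (length 2)
  B: 1 (length 1)
  J: 00 (length 2)
Average code length: 51/35 = 1.4571 bits/symbol
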